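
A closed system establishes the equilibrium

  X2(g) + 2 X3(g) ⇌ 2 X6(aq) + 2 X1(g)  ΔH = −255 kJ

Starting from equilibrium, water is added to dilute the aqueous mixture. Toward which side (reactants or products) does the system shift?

Dilution lowers every aqueous concentration by the same factor. Δn_aq = 2 − 0 = +2, so the system shifts toward the side with more dissolved moles — to the right.

right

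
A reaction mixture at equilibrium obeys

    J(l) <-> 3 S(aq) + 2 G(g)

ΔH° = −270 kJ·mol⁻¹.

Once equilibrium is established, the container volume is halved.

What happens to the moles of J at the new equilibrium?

Gas moles: reactants 0, products 2 (Δn_gas = +2). Compression shifts the system toward the side with fewer moles of gas — to the left.
The net shift is to the left. J is a reactant, so its amount increases.

increases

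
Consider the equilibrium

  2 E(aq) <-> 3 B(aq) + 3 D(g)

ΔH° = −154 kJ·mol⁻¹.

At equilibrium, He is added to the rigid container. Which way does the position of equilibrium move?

At constant volume, adding an inert gas leaves every reacting species' partial pressure unchanged, so Q is unchanged — no shift from this change.

no shift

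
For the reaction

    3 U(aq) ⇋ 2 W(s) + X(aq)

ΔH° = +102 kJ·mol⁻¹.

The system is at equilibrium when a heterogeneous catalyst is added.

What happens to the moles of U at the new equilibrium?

unchanged

A catalyst speeds both forward and reverse rates equally; it changes neither Q nor K — no shift from this change.
No net shift occurs, so the amount of U is unchanged.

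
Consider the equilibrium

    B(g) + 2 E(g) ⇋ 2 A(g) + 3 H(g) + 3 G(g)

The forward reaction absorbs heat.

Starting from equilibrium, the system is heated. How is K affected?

increases

K depends on temperature via the van 't Hoff relation. The forward reaction is endothermic, so raising T increases K.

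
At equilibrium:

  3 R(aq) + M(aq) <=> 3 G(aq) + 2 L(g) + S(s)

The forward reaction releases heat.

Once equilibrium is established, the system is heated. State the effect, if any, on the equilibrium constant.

K depends on temperature via the van 't Hoff relation. The forward reaction is exothermic, so raising T decreases K.

decreases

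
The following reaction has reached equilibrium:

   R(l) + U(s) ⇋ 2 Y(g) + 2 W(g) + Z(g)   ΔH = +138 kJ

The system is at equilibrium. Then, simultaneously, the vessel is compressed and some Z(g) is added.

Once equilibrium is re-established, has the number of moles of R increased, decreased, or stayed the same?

increases

Gas moles: reactants 0, products 5 (Δn_gas = +5). Compression shifts the system toward the side with fewer moles of gas — to the left.
Adding Z (g), a product, drives the reaction to the left.
The net shift is to the left. R is a reactant, so its amount increases.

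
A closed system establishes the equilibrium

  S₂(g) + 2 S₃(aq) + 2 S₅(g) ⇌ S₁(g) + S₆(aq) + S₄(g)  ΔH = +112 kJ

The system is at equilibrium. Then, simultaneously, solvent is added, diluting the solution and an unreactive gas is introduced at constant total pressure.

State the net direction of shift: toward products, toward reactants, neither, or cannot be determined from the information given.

Dilution lowers every aqueous concentration by the same factor. Δn_aq = 1 − 2 = -1, so the system shifts toward the side with more dissolved moles — to the left.
Adding inert gas at constant total pressure expands the volume and lowers every reacting partial pressure. With Δn_gas = 2 − 3 = -1, Q moves away from K toward the side with fewer gas moles, so the system shifts toward the side with more gas moles — to the left.
All effects act in the same direction — net shift to the left.

left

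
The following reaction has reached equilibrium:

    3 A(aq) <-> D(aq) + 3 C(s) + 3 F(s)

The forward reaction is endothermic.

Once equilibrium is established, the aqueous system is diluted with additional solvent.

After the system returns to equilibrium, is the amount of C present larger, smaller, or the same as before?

decreases

Dilution lowers every aqueous concentration by the same factor. Δn_aq = 1 − 3 = -2, so the system shifts toward the side with more dissolved moles — to the left.
The net shift is to the left. C is a product, so its amount decreases.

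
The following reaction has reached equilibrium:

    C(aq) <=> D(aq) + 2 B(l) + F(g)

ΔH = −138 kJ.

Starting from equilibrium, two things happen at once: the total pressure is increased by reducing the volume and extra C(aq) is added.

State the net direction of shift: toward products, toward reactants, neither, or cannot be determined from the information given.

Gas moles: reactants 0, products 1 (Δn_gas = +1). Compression shifts the system toward the side with fewer moles of gas — to the left.
Adding C (aq), a reactant, drives the reaction to the right.
The individual effects push in opposite directions; without quantitative information the net direction cannot be determined.

cannot be determined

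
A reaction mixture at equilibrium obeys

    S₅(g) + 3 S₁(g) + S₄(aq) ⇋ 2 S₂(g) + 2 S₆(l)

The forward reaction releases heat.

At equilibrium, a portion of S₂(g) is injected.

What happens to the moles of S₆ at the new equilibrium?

Adding S₂ (g), a product, drives the reaction to the left.
The net shift is to the left. S₆ is a product, so its amount decreases.

decreases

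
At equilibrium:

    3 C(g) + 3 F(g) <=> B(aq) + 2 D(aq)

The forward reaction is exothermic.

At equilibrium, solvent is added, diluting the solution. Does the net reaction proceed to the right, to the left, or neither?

right

Dilution lowers every aqueous concentration by the same factor. Δn_aq = 3 − 0 = +3, so the system shifts toward the side with more dissolved moles — to the right.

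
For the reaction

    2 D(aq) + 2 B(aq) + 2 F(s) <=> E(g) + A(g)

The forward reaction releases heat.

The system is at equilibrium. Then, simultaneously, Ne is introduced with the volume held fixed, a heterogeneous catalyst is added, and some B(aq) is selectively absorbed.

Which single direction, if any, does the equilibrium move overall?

left

At constant volume, adding an inert gas leaves every reacting species' partial pressure unchanged, so Q is unchanged — no shift from this change.
A catalyst speeds both forward and reverse rates equally; it changes neither Q nor K — no shift from this change.
Removing B (aq), a reactant, drives the reaction to the left.
Only the nonzero effect(s) matter; the net shift is to the left.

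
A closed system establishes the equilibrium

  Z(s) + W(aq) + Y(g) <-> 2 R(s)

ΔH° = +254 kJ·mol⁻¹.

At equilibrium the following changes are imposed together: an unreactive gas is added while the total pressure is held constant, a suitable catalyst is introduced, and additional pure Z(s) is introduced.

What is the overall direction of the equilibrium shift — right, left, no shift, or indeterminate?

left

Adding inert gas at constant total pressure expands the volume and lowers every reacting partial pressure. With Δn_gas = 0 − 1 = -1, Q moves away from K toward the side with fewer gas moles, so the system shifts toward the side with more gas moles — to the left.
A catalyst speeds both forward and reverse rates equally; it changes neither Q nor K — no shift from this change.
Z is a pure solid; its activity is 1 regardless of amount, so Q is unaffected — no shift from this change.
Only the nonzero effect(s) matter; the net shift is to the left.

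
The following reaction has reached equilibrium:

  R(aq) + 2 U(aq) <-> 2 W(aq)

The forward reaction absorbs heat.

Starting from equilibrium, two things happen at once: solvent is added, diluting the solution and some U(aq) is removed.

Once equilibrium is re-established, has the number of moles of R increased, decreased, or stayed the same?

Dilution lowers every aqueous concentration by the same factor. Δn_aq = 2 − 3 = -1, so the system shifts toward the side with more dissolved moles — to the left.
Removing U (aq), a reactant, drives the reaction to the left.
The net shift is to the left. R is a reactant, so its amount increases.

increases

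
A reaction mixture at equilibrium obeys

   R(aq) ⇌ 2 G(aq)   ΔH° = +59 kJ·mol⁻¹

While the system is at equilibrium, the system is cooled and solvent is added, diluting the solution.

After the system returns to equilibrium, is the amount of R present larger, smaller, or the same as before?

cannot be determined

The forward reaction is endothermic. Lowering T favours the exothermic direction — shift to the left.
Dilution lowers every aqueous concentration by the same factor. Δn_aq = 2 − 1 = +1, so the system shifts toward the side with more dissolved moles — to the right.
The two effects oppose each other, so the net shift — and hence the change in R — cannot be determined from the given information.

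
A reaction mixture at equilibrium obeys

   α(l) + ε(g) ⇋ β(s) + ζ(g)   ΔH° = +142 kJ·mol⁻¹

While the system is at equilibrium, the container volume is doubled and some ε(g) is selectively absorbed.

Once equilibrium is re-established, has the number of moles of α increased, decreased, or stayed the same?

increases

Gas moles: reactants 1, products 1. Δn_gas = 0, so a volume change leaves Q equal to K — no shift from this change.
Removing ε (g), a reactant, drives the reaction to the left.
The net shift is to the left. α is a reactant, so its amount increases.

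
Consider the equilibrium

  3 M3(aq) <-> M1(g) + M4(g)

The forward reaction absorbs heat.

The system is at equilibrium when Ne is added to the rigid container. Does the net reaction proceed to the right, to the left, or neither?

no shift

At constant volume, adding an inert gas leaves every reacting species' partial pressure unchanged, so Q is unchanged — no shift from this change.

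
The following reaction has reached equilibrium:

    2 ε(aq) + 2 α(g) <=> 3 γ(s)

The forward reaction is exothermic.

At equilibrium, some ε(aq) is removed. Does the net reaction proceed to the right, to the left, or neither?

left

Removing ε (aq), a reactant, drives the reaction to the left.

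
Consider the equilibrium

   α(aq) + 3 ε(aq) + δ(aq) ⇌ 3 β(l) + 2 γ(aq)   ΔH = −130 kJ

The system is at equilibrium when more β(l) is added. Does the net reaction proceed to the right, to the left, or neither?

no shift

β is a pure liquid; its activity is 1 regardless of amount, so Q is unaffected — no shift from this change.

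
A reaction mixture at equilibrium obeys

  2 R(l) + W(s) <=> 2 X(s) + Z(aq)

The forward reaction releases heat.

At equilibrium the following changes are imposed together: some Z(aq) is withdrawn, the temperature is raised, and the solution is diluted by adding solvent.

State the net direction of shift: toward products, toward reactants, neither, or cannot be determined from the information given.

cannot be determined

Removing Z (aq), a product, drives the reaction to the right.
The forward reaction is exothermic. Raising T favours the endothermic direction — shift to the left.
Dilution lowers every aqueous concentration by the same factor. Δn_aq = 1 − 0 = +1, so the system shifts toward the side with more dissolved moles — to the right.
The individual effects push in opposite directions; without quantitative information the net direction cannot be determined.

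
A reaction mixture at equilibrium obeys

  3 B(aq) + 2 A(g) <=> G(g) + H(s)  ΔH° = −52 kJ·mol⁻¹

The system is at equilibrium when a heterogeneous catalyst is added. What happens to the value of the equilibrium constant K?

unchanged

The equilibrium constant depends only on temperature. This perturbation changes neither the position of equilibrium nor K.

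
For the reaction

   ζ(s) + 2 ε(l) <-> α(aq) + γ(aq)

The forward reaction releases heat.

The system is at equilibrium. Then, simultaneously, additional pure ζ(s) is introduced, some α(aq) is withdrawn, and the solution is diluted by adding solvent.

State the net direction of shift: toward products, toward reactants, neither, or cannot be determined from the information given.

right

ζ is a pure solid; its activity is 1 regardless of amount, so Q is unaffected — no shift from this change.
Removing α (aq), a product, drives the reaction to the right.
Dilution lowers every aqueous concentration by the same factor. Δn_aq = 2 − 0 = +2, so the system shifts toward the side with more dissolved moles — to the right.
Only the nonzero effect(s) matter; the net shift is to the right.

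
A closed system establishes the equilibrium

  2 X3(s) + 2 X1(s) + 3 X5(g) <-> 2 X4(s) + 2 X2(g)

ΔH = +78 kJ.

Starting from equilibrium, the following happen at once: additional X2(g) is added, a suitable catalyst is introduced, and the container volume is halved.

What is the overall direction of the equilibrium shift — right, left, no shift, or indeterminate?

Adding X2 (g), a product, drives the reaction to the left.
A catalyst speeds both forward and reverse rates equally; it changes neither Q nor K — no shift from this change.
Gas moles: reactants 3, products 2 (Δn_gas = -1). Compression shifts the system toward the side with fewer moles of gas — to the right.
The individual effects push in opposite directions; without quantitative information the net direction cannot be determined.

cannot be determined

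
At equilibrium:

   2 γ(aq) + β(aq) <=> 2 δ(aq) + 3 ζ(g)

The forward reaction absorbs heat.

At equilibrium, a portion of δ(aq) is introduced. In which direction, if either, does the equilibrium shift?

Adding δ (aq), a product, drives the reaction to the left.

left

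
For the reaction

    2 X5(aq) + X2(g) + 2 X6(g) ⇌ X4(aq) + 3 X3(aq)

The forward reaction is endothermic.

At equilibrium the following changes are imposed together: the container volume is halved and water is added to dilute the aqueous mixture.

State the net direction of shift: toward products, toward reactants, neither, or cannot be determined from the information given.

Gas moles: reactants 3, products 0 (Δn_gas = -3). Compression shifts the system toward the side with fewer moles of gas — to the right.
Dilution lowers every aqueous concentration by the same factor. Δn_aq = 4 − 2 = +2, so the system shifts toward the side with more dissolved moles — to the right.
All effects act in the same direction — net shift to the right.

right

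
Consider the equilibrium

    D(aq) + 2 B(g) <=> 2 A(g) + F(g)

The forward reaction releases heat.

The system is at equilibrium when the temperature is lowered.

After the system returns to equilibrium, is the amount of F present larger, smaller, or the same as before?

increases

The forward reaction is exothermic. Lowering T favours the exothermic direction — shift to the right.
The net shift is to the right. F is a product, so its amount increases.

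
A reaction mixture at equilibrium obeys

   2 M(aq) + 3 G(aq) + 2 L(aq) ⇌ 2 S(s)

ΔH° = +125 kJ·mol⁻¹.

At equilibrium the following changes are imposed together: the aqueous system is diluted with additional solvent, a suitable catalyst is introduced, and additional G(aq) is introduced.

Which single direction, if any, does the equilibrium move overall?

cannot be determined

Dilution lowers every aqueous concentration by the same factor. Δn_aq = 0 − 7 = -7, so the system shifts toward the side with more dissolved moles — to the left.
A catalyst speeds both forward and reverse rates equally; it changes neither Q nor K — no shift from this change.
Adding G (aq), a reactant, drives the reaction to the right.
The individual effects push in opposite directions; without quantitative information the net direction cannot be determined.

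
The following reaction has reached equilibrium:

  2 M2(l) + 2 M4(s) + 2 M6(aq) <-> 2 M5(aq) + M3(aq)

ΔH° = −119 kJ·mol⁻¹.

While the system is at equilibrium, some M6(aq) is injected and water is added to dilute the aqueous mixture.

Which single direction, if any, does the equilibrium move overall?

right

Adding M6 (aq), a reactant, drives the reaction to the right.
Dilution lowers every aqueous concentration by the same factor. Δn_aq = 3 − 2 = +1, so the system shifts toward the side with more dissolved moles — to the right.
All effects act in the same direction — net shift to the right.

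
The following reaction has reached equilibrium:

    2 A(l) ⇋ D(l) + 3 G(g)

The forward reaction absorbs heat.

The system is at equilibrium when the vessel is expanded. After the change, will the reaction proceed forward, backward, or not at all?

right

Gas moles: reactants 0, products 3 (Δn_gas = +3). Expansion shifts the system toward the side with more moles of gas — to the right.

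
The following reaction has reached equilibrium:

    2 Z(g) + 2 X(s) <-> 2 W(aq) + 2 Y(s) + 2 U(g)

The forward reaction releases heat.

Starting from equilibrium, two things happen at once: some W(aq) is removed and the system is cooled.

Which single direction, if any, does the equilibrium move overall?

right

Removing W (aq), a product, drives the reaction to the right.
The forward reaction is exothermic. Lowering T favours the exothermic direction — shift to the right.
All effects act in the same direction — net shift to the right.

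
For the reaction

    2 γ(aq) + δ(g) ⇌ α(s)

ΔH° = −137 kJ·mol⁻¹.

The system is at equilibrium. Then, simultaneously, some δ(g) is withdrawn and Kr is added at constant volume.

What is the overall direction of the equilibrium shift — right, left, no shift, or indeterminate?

left

Removing δ (g), a reactant, drives the reaction to the left.
At constant volume, adding an inert gas leaves every reacting species' partial pressure unchanged, so Q is unchanged — no shift from this change.
Only the nonzero effect(s) matter; the net shift is to the left.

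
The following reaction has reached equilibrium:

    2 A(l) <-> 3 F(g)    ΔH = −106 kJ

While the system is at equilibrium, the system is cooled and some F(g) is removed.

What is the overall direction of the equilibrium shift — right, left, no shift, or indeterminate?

right

The forward reaction is exothermic. Lowering T favours the exothermic direction — shift to the right.
Removing F (g), a product, drives the reaction to the right.
All effects act in the same direction — net shift to the right.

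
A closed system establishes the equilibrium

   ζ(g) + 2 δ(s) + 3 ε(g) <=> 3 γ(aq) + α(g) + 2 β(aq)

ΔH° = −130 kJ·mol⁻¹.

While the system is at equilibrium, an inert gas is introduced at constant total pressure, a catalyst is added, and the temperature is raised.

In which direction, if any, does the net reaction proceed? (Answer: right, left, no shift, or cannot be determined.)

left

Adding inert gas at constant total pressure expands the volume and lowers every reacting partial pressure. With Δn_gas = 1 − 4 = -3, Q moves away from K toward the side with fewer gas moles, so the system shifts toward the side with more gas moles — to the left.
A catalyst speeds both forward and reverse rates equally; it changes neither Q nor K — no shift from this change.
The forward reaction is exothermic. Raising T favours the endothermic direction — shift to the left.
Only the nonzero effect(s) matter; the net shift is to the left.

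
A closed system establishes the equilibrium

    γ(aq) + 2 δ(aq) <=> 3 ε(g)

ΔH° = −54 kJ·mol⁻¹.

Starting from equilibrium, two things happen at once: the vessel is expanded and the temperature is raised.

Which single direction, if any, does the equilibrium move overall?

cannot be determined

Gas moles: reactants 0, products 3 (Δn_gas = +3). Expansion shifts the system toward the side with more moles of gas — to the right.
The forward reaction is exothermic. Raising T favours the endothermic direction — shift to the left.
The individual effects push in opposite directions; without quantitative information the net direction cannot be determined.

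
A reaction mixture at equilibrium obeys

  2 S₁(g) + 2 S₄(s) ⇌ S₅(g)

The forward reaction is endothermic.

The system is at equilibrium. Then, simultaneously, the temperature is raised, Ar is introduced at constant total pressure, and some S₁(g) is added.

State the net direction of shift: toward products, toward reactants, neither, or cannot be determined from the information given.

cannot be determined

The forward reaction is endothermic. Raising T favours the endothermic direction — shift to the right.
Adding inert gas at constant total pressure expands the volume and lowers every reacting partial pressure. With Δn_gas = 1 − 2 = -1, Q moves away from K toward the side with fewer gas moles, so the system shifts toward the side with more gas moles — to the left.
Adding S₁ (g), a reactant, drives the reaction to the right.
The individual effects push in opposite directions; without quantitative information the net direction cannot be determined.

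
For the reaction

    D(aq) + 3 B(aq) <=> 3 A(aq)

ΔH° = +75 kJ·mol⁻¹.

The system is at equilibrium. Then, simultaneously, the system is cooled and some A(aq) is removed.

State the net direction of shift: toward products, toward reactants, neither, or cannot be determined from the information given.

cannot be determined

The forward reaction is endothermic. Lowering T favours the exothermic direction — shift to the left.
Removing A (aq), a product, drives the reaction to the right.
The individual effects push in opposite directions; without quantitative information the net direction cannot be determined.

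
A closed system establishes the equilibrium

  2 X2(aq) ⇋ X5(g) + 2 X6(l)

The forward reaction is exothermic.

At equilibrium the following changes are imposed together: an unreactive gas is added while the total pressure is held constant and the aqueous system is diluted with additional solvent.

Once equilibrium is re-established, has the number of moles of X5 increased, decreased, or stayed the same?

Adding inert gas at constant total pressure expands the volume and lowers every reacting partial pressure. With Δn_gas = 1 − 0 = +1, Q moves away from K toward the side with fewer gas moles, so the system shifts toward the side with more gas moles — to the right.
Dilution lowers every aqueous concentration by the same factor. Δn_aq = 0 − 2 = -2, so the system shifts toward the side with more dissolved moles — to the left.
The two effects oppose each other, so the net shift — and hence the change in X5 — cannot be determined from the given information.

cannot be determined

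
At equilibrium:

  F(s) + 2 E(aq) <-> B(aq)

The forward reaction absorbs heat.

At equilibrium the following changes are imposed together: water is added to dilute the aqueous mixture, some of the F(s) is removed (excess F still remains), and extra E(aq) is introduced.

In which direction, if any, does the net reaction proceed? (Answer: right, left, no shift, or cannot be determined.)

Dilution lowers every aqueous concentration by the same factor. Δn_aq = 1 − 2 = -1, so the system shifts toward the side with more dissolved moles — to the left.
F is a pure solid; its activity is 1 regardless of amount, so Q is unaffected — no shift from this change.
Adding E (aq), a reactant, drives the reaction to the right.
The individual effects push in opposite directions; without quantitative information the net direction cannot be determined.

cannot be determined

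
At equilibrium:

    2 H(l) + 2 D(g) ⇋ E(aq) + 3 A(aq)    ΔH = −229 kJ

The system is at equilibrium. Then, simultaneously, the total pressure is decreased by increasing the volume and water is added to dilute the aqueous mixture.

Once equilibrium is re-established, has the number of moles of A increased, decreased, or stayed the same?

Gas moles: reactants 2, products 0 (Δn_gas = -2). Expansion shifts the system toward the side with more moles of gas — to the left.
Dilution lowers every aqueous concentration by the same factor. Δn_aq = 4 − 0 = +4, so the system shifts toward the side with more dissolved moles — to the right.
The two effects oppose each other, so the net shift — and hence the change in A — cannot be determined from the given information.

cannot be determined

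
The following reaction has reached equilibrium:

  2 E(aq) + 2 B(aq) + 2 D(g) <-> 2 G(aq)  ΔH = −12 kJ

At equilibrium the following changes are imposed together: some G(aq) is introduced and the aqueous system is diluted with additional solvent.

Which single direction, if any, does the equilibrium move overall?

Adding G (aq), a product, drives the reaction to the left.
Dilution lowers every aqueous concentration by the same factor. Δn_aq = 2 − 4 = -2, so the system shifts toward the side with more dissolved moles — to the left.
All effects act in the same direction — net shift to the left.

left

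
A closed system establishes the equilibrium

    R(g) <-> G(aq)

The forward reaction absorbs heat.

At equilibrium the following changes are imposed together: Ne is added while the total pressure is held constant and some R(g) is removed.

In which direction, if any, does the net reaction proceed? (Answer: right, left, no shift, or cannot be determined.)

Adding inert gas at constant total pressure expands the volume and lowers every reacting partial pressure. With Δn_gas = 0 − 1 = -1, Q moves away from K toward the side with fewer gas moles, so the system shifts toward the side with more gas moles — to the left.
Removing R (g), a reactant, drives the reaction to the left.
All effects act in the same direction — net shift to the left.

left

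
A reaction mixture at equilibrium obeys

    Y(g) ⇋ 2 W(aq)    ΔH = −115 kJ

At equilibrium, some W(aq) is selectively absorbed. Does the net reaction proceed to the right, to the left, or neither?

right

Removing W (aq), a product, drives the reaction to the right.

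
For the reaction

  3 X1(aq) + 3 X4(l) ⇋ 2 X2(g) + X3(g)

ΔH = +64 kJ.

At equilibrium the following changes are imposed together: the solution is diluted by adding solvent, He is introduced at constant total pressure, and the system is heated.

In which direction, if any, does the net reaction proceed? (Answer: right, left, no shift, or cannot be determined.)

Dilution lowers every aqueous concentration by the same factor. Δn_aq = 0 − 3 = -3, so the system shifts toward the side with more dissolved moles — to the left.
Adding inert gas at constant total pressure expands the volume and lowers every reacting partial pressure. With Δn_gas = 3 − 0 = +3, Q moves away from K toward the side with fewer gas moles, so the system shifts toward the side with more gas moles — to the right.
The forward reaction is endothermic. Raising T favours the endothermic direction — shift to the right.
The individual effects push in opposite directions; without quantitative information the net direction cannot be determined.

cannot be determined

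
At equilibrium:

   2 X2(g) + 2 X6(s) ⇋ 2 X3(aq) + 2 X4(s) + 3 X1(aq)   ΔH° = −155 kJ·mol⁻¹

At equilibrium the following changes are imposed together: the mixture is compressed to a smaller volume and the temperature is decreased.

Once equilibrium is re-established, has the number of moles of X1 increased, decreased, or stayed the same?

Gas moles: reactants 2, products 0 (Δn_gas = -2). Compression shifts the system toward the side with fewer moles of gas — to the right.
The forward reaction is exothermic. Lowering T favours the exothermic direction — shift to the right.
The net shift is to the right. X1 is a product, so its amount increases.

increases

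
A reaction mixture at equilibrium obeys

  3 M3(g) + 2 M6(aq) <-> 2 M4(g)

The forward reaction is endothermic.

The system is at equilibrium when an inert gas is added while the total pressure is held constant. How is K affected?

unchanged

The equilibrium constant depends only on temperature. This perturbation may move the position of equilibrium, but since T is unchanged, K itself is unchanged.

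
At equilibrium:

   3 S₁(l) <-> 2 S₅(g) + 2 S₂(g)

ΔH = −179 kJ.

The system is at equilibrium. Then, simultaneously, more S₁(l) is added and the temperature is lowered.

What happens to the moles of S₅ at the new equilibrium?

increases

S₁ is a pure liquid; its activity is 1 regardless of amount, so Q is unaffected — no shift from this change.
The forward reaction is exothermic. Lowering T favours the exothermic direction — shift to the right.
The net shift is to the right. S₅ is a product, so its amount increases.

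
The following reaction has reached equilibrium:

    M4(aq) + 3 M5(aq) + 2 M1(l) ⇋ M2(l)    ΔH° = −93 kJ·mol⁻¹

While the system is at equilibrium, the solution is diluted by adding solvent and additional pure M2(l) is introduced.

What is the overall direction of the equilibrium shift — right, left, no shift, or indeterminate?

left

Dilution lowers every aqueous concentration by the same factor. Δn_aq = 0 − 4 = -4, so the system shifts toward the side with more dissolved moles — to the left.
M2 is a pure liquid; its activity is 1 regardless of amount, so Q is unaffected — no shift from this change.
Only the nonzero effect(s) matter; the net shift is to the left.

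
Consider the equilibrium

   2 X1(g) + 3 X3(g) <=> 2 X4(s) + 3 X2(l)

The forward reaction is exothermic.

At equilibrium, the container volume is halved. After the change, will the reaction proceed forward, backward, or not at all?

Gas moles: reactants 5, products 0 (Δn_gas = -5). Compression shifts the system toward the side with fewer moles of gas — to the right.

right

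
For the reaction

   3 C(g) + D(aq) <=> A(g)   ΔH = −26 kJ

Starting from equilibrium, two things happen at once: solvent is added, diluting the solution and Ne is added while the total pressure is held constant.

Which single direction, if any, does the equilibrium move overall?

left

Dilution lowers every aqueous concentration by the same factor. Δn_aq = 0 − 1 = -1, so the system shifts toward the side with more dissolved moles — to the left.
Adding inert gas at constant total pressure expands the volume and lowers every reacting partial pressure. With Δn_gas = 1 − 3 = -2, Q moves away from K toward the side with fewer gas moles, so the system shifts toward the side with more gas moles — to the left.
All effects act in the same direction — net shift to the left.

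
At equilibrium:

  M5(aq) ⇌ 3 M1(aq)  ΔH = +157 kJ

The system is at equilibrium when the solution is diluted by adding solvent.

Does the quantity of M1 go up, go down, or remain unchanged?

Dilution lowers every aqueous concentration by the same factor. Δn_aq = 3 − 1 = +2, so the system shifts toward the side with more dissolved moles — to the right.
The net shift is to the right. M1 is a product, so its amount increases.

increases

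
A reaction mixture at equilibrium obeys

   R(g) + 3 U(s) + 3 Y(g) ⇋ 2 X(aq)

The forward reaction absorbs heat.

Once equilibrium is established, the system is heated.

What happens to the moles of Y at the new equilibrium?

The forward reaction is endothermic. Raising T favours the endothermic direction — shift to the right.
The net shift is to the right. Y is a reactant, so its amount decreases.

decreases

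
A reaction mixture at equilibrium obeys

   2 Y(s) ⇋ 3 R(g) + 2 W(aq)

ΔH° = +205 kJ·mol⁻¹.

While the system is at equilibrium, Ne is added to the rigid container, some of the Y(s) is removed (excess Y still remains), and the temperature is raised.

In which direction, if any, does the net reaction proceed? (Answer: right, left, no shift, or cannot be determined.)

At constant volume, adding an inert gas leaves every reacting species' partial pressure unchanged, so Q is unchanged — no shift from this change.
Y is a pure solid; its activity is 1 regardless of amount, so Q is unaffected — no shift from this change.
The forward reaction is endothermic. Raising T favours the endothermic direction — shift to the right.
Only the nonzero effect(s) matter; the net shift is to the right.

right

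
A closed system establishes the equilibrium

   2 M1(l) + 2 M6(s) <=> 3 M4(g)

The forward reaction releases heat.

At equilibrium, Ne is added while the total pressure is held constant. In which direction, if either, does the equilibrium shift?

right

Adding inert gas at constant total pressure expands the volume and lowers every reacting partial pressure. With Δn_gas = 3 − 0 = +3, Q moves away from K toward the side with fewer gas moles, so the system shifts toward the side with more gas moles — to the right.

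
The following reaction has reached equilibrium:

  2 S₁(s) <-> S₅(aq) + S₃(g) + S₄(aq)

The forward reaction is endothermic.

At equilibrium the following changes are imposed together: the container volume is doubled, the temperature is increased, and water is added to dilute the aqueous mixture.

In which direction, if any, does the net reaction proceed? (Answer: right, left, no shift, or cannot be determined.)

right

Gas moles: reactants 0, products 1 (Δn_gas = +1). Expansion shifts the system toward the side with more moles of gas — to the right.
The forward reaction is endothermic. Raising T favours the endothermic direction — shift to the right.
Dilution lowers every aqueous concentration by the same factor. Δn_aq = 2 − 0 = +2, so the system shifts toward the side with more dissolved moles — to the right.
All effects act in the same direction — net shift to the right.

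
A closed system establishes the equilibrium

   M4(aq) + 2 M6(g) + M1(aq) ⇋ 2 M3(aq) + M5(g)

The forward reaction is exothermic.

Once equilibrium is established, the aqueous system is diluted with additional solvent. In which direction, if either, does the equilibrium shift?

Dilution scales every aqueous concentration by the same factor. Δn_aq = 2 − 2 = 0, so Q is unchanged — no shift.

no shift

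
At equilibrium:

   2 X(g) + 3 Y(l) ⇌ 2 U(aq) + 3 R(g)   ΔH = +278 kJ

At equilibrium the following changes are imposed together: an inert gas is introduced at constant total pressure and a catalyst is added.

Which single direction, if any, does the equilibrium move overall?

right

Adding inert gas at constant total pressure expands the volume and lowers every reacting partial pressure. With Δn_gas = 3 − 2 = +1, Q moves away from K toward the side with fewer gas moles, so the system shifts toward the side with more gas moles — to the right.
A catalyst speeds both forward and reverse rates equally; it changes neither Q nor K — no shift from this change.
Only the nonzero effect(s) matter; the net shift is to the right.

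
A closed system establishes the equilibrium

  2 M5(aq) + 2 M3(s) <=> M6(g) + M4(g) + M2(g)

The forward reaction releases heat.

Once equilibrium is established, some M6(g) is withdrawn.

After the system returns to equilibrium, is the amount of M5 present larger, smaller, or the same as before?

Removing M6 (g), a product, drives the reaction to the right.
The net shift is to the right. M5 is a reactant, so its amount decreases.

decreases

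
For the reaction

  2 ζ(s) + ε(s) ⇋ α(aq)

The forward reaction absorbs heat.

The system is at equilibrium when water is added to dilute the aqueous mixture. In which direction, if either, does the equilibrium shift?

Dilution lowers every aqueous concentration by the same factor. Δn_aq = 1 − 0 = +1, so the system shifts toward the side with more dissolved moles — to the right.

right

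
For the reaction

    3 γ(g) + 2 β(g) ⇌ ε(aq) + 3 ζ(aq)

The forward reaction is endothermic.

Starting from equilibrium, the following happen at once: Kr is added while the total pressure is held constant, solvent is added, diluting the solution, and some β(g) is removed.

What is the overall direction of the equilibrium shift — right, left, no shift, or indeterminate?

Adding inert gas at constant total pressure expands the volume and lowers every reacting partial pressure. With Δn_gas = 0 − 5 = -5, Q moves away from K toward the side with fewer gas moles, so the system shifts toward the side with more gas moles — to the left.
Dilution lowers every aqueous concentration by the same factor. Δn_aq = 4 − 0 = +4, so the system shifts toward the side with more dissolved moles — to the right.
Removing β (g), a reactant, drives the reaction to the left.
The individual effects push in opposite directions; without quantitative information the net direction cannot be determined.

cannot be determined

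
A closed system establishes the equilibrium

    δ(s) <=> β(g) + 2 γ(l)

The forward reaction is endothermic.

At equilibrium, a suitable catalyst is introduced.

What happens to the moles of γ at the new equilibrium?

A catalyst speeds both forward and reverse rates equally; it changes neither Q nor K — no shift from this change.
No net shift occurs, so the amount of γ is unchanged.

unchanged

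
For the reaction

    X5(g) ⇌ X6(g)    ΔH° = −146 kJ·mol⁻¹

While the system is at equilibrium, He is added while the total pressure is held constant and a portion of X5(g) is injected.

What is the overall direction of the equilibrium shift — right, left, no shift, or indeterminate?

Adding inert gas at constant total pressure expands the volume, scaling every reacting partial pressure by the same factor. Δn_gas = 1 − 1 = 0, so Q is unchanged — no shift.
Adding X5 (g), a reactant, drives the reaction to the right.
Only the nonzero effect(s) matter; the net shift is to the right.

right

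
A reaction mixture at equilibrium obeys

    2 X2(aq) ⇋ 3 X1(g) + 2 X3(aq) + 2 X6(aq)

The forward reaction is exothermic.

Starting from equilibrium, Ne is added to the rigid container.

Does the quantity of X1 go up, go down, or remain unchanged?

unchanged

At constant volume, adding an inert gas leaves every reacting species' partial pressure unchanged, so Q is unchanged — no shift from this change.
No net shift occurs, so the amount of X1 is unchanged.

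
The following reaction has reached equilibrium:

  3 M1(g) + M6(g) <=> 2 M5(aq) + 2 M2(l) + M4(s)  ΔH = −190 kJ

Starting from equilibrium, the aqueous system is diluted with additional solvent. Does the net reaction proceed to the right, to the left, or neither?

Dilution lowers every aqueous concentration by the same factor. Δn_aq = 2 − 0 = +2, so the system shifts toward the side with more dissolved moles — to the right.

right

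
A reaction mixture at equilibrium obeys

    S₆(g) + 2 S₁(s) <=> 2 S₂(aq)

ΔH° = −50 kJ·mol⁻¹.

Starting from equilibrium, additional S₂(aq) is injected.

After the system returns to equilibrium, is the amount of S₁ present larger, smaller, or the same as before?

Adding S₂ (aq), a product, drives the reaction to the left.
The net shift is to the left. S₁ is a reactant, so its amount increases.

increases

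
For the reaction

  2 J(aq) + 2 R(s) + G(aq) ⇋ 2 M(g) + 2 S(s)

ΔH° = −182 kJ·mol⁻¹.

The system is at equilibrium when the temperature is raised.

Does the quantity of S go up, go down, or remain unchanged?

The forward reaction is exothermic. Raising T favours the endothermic direction — shift to the left.
The net shift is to the left. S is a product, so its amount decreases.

decreases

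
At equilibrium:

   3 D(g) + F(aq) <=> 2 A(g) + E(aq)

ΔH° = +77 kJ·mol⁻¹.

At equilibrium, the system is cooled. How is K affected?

decreases

K depends on temperature via the van 't Hoff relation. The forward reaction is endothermic, so lowering T decreases K.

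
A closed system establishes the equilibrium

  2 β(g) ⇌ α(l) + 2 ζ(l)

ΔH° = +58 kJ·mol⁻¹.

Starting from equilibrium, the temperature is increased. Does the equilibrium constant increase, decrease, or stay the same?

K depends on temperature via the van 't Hoff relation. The forward reaction is endothermic, so raising T increases K.

increases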